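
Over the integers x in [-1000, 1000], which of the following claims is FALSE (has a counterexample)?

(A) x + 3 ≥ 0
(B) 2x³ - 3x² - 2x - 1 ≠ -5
(A) x = -4: LHS = (-4) + 3 = -1; -1 ≥ 0 — FAILS

(B) Track d = LHS − RHS over the integers in [-1000, 1000]. Equality would need d = 0, but d changes sign only between consecutive integers, jumping over 0:
x = -2: LHS = 2·(-2)³ - 3·(-2)² - 2·(-2) - 1 = -25; -25 ≠ -5 — holds  (d = -20)
x = -1: LHS = 2·(-1)³ - 3·(-1)² - 2·(-1) - 1 = -4; -4 ≠ -5 — holds  (d = 1)
Away from these crossings d keeps a constant sign, and checking every integer in [-1000, 1000] confirms d ≠ 0 throughout. Hence the two sides are never equal, so the relation holds for every integer in [-1000, 1000].

Only (A) has a counterexample.

Answer: A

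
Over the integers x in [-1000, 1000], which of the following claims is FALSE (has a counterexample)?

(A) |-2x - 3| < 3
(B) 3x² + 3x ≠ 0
(A) x = 0: LHS = |-2·0 - 3| = |-3| = 3; 3 < 3 — FAILS
(B) x = 0: LHS = 3·0² + 3·0 = 0; 0 ≠ 0 — FAILS

Answer: Both A and B are false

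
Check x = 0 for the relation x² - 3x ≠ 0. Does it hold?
x = 0: LHS = 0² - 3·0 = 0; 0 ≠ 0 — FAILS

The relation fails at x = 0, so x = 0 is a counterexample.

Answer: No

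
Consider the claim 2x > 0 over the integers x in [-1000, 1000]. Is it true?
The claim fails at x = 0:
x = 0: LHS = 2·0 = 0; 0 > 0 — FAILS

Because a single integer refutes it, the statement is false.

Answer: False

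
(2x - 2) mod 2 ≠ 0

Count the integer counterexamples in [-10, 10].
Counterexamples in [-10, 10]: {-10, -9, -8, -7, -6, -5, -4, -3, -2, -1, 0, 1, 2, 3, 4, 5, 6, 7, 8, 9, 10}.

Counting them gives 21 values.

Answer: 21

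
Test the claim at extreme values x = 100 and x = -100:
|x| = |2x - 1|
x = 100: LHS = |100| = 100, RHS = |2·100 - 1| = |199| = 199; 100 = 199 — FAILS
x = -100: LHS = |-100| = 100, RHS = |2·(-100) - 1| = |-201| = 201; 100 = 201 — FAILS

Answer: No, fails for both x = 100 and x = -100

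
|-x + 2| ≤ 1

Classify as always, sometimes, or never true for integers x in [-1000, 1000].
Holds at x = 1: LHS = |-1 + 2| = |1| = 1; 1 ≤ 1 — holds
Fails at x = 0: LHS = |-0 + 2| = |2| = 2; 2 ≤ 1 — FAILS
It is satisfied by some integers in the range but not all.

Answer: Sometimes true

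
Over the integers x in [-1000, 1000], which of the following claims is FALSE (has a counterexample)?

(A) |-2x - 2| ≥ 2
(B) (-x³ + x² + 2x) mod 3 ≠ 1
(A) x = -1: LHS = |-2·(-1) - 2| = |0| = 0; 0 ≥ 2 — FAILS

(B) For a polynomial with integer coefficients, its value mod 3 depends only on x mod 3, so it suffices to check one representative of each residue class, x = 0, 1, 2:
x = 0: LHS = (-0³ + 0² + 2·0) mod 3 = 0 mod 3 = 0; 0 ≠ 1 — holds
x = 1: LHS = (-1³ + 1² + 2·1) mod 3 = 2 mod 3 = 2; 2 ≠ 1 — holds
x = 2: LHS = (-2³ + 2² + 2·2) mod 3 = 0 mod 3 = 0; 0 ≠ 1 — holds
The relation holds in every residue class, so the relation holds for every integer in [-1000, 1000].

Only (A) has a counterexample.

Answer: A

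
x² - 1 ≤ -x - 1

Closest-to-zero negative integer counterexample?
Testing negative integers from -1 downward:
x = -1: LHS = (-1)² - 1 = 0, RHS = -(-1) - 1 = 0; 0 ≤ 0 — holds
x = -2: LHS = (-2)² - 1 = 3, RHS = -(-2) - 1 = 1; 3 ≤ 1 — FAILS  ← closest negative counterexample to 0

Answer: x = -2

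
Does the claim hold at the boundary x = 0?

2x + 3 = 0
x = 0: LHS = 2·0 + 3 = 3; 3 = 0 — FAILS

The relation fails at x = 0, so x = 0 is a counterexample.

Answer: No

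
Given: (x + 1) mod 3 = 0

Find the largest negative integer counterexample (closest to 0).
Testing negative integers from -1 downward:
x = -1: LHS = ((-1) + 1) mod 3 = 0 mod 3 = 0; 0 = 0 — holds
x = -2: LHS = ((-2) + 1) mod 3 = (-1) mod 3 = 2; 2 = 0 — FAILS  ← closest negative counterexample to 0

Answer: x = -2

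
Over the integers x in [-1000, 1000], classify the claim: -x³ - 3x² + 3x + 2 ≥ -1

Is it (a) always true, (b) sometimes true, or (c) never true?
Holds at x = 0: LHS = -0³ - 3·0² + 3·0 + 2 = 2; 2 ≥ -1 — holds
Fails at x = -1: LHS = -(-1)³ - 3·(-1)² + 3·(-1) + 2 = -3; -3 ≥ -1 — FAILS
It is satisfied by some integers in the range but not all.

Answer: Sometimes true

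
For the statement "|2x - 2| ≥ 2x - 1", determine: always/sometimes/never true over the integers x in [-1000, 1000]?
Holds at x = 0: LHS = |2·0 - 2| = |-2| = 2, RHS = 2·0 - 1 = -1; 2 ≥ -1 — holds
Fails at x = 1: LHS = |2·1 - 2| = |0| = 0, RHS = 2·1 - 1 = 1; 0 ≥ 1 — FAILS
It is satisfied by some integers in the range but not all.

Answer: Sometimes true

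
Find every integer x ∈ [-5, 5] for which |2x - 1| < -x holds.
Over all integers in [-5, 5], LHS − RHS is smallest at x = 0, where it equals 1:
x = 0: LHS = |2·0 - 1| = |-1| = 1, RHS = -0 = 0; 1 < 0 — FAILS
At the ends of the range:
x = -5: LHS = |2·(-5) - 1| = |-11| = 11, RHS = -(-5) = 5; 11 < 5 — FAILS
x = 5: LHS = |2·5 - 1| = |9| = 9; 9 < -5 — FAILS
Hence LHS − RHS is never negative, i.e. LHS ≥ RHS throughout, so the claimed relation (<) fails for every integer in [-5, 5].

Answer: None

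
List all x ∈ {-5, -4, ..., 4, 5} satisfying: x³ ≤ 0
Holds for: {-5, -4, -3, -2, -1, 0}
Fails for: {1, 2, 3, 4, 5}

Answer: {-5, -4, -3, -2, -1, 0}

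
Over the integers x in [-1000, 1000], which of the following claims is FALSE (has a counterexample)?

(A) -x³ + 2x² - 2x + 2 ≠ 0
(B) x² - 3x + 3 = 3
(A) Track d = LHS − RHS over the integers in [-1000, 1000]. Equality would need d = 0, but d changes sign only between consecutive integers, jumping over 0:
x = 1: LHS = -1³ + 2·1² - 2·1 + 2 = 1; 1 ≠ 0 — holds  (d = 1)
x = 2: LHS = -2³ + 2·2² - 2·2 + 2 = -2; -2 ≠ 0 — holds  (d = -2)
Away from these crossings d keeps a constant sign, and checking every integer in [-1000, 1000] confirms d ≠ 0 throughout. Hence the two sides are never equal, so the relation holds for every integer in [-1000, 1000].

(B) x = 1: LHS = 1² - 3·1 + 3 = 1; 1 = 3 — FAILS

Only (B) has a counterexample.

Answer: B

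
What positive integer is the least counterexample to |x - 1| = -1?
Testing positive integers:
x = 1: LHS = |1 - 1| = |0| = 0; 0 = -1 — FAILS  ← smallest positive counterexample

Answer: x = 1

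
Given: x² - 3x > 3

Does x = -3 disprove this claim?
Substitute x = -3 into the relation:
x = -3: LHS = (-3)² - 3·(-3) = 18; 18 > 3 — holds

The claim holds here, so x = -3 is not a counterexample. (A counterexample exists elsewhere, e.g. x = 0.)

Answer: No, x = -3 is not a counterexample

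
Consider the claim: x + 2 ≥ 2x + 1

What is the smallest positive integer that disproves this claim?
Testing positive integers:
x = 1: LHS = 1 + 2 = 3, RHS = 2·1 + 1 = 3; 3 ≥ 3 — holds
x = 2: LHS = 2 + 2 = 4, RHS = 2·2 + 1 = 5; 4 ≥ 5 — FAILS  ← smallest positive counterexample

Answer: x = 2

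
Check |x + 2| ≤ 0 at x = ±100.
x = 100: LHS = |100 + 2| = |102| = 102; 102 ≤ 0 — FAILS
x = -100: LHS = |(-100) + 2| = |-98| = 98; 98 ≤ 0 — FAILS

Answer: No, fails for both x = 100 and x = -100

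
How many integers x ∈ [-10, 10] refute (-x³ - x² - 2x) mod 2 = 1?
Counterexamples in [-10, 10]: {-10, -9, -8, -7, -6, -5, -4, -3, -2, -1, 0, 1, 2, 3, 4, 5, 6, 7, 8, 9, 10}.

Counting them gives 21 values.

Answer: 21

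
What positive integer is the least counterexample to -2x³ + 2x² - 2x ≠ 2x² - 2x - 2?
Testing positive integers:
x = 1: LHS = -2·1³ + 2·1² - 2·1 = -2, RHS = 2·1² - 2·1 - 2 = -2; -2 ≠ -2 — FAILS  ← smallest positive counterexample

Answer: x = 1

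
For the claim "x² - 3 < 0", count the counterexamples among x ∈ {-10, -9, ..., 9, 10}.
Counterexamples in [-10, 10]: {-10, -9, -8, -7, -6, -5, -4, -3, -2, 2, 3, 4, 5, 6, 7, 8, 9, 10}.

Counting them gives 18 values.

Answer: 18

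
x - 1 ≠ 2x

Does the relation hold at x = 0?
x = 0: LHS = 0 - 1 = -1, RHS = 2·0 = 0; -1 ≠ 0 — holds

The relation is satisfied at x = 0.

Answer: Yes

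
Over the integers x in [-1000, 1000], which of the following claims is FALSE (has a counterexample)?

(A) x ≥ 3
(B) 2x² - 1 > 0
(A) x = 0: 0 ≥ 3 — FAILS
(B) x = 0: LHS = 2·0² - 1 = -1; -1 > 0 — FAILS

Answer: Both A and B are false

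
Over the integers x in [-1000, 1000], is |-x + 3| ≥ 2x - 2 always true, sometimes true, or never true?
Holds at x = 0: LHS = |-0 + 3| = |3| = 3, RHS = 2·0 - 2 = -2; 3 ≥ -2 — holds
Fails at x = 2: LHS = |-2 + 3| = |1| = 1, RHS = 2·2 - 2 = 2; 1 ≥ 2 — FAILS
It is satisfied by some integers in the range but not all.

Answer: Sometimes true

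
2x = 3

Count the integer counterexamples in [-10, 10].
Counterexamples in [-10, 10]: {-10, -9, -8, -7, -6, -5, -4, -3, -2, -1, 0, 1, 2, 3, 4, 5, 6, 7, 8, 9, 10}.

Counting them gives 21 values.

Answer: 21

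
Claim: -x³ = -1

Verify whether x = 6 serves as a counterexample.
Substitute x = 6 into the relation:
x = 6: LHS = -6³ = -216; -216 = -1 — FAILS

Since the claim fails at x = 6, this value is a counterexample.

Answer: Yes, x = 6 is a counterexample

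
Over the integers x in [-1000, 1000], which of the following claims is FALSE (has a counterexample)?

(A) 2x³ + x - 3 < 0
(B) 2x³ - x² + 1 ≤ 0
(A) x = 1: LHS = 2·1³ + 1 - 3 = 0; 0 < 0 — FAILS
(B) x = 0: LHS = 2·0³ - 0² + 1 = 1; 1 ≤ 0 — FAILS

Answer: Both A and B are false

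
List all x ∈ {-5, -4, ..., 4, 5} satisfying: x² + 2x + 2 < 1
Over all integers in [-5, 5], LHS − RHS is smallest at x = -1, where it equals 0:
x = -1: LHS = (-1)² + 2·(-1) + 2 = 1; 1 < 1 — FAILS
At the ends of the range:
x = -5: LHS = (-5)² + 2·(-5) + 2 = 17; 17 < 1 — FAILS
x = 5: LHS = 5² + 2·5 + 2 = 37; 37 < 1 — FAILS
Hence LHS − RHS is never negative, i.e. LHS ≥ RHS throughout, so the claimed relation (<) fails for every integer in [-5, 5].

Answer: None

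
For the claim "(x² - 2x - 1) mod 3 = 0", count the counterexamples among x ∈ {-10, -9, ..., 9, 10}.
Counterexamples in [-10, 10]: {-10, -9, -8, -7, -6, -5, -4, -3, -2, -1, 0, 1, 2, 3, 4, 5, 6, 7, 8, 9, 10}.

Counting them gives 21 values.

Answer: 21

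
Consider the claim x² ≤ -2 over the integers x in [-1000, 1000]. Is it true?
The claim fails at x = 0:
x = 0: LHS = 0² = 0; 0 ≤ -2 — FAILS

Because a single integer refutes it, the statement is false.

Answer: False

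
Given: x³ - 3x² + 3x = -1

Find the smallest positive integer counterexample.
Testing positive integers:
x = 1: LHS = 1³ - 3·1² + 3·1 = 1; 1 = -1 — FAILS  ← smallest positive counterexample

Answer: x = 1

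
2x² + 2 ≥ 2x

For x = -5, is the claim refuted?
Substitute x = -5 into the relation:
x = -5: LHS = 2·(-5)² + 2 = 52, RHS = 2·(-5) = -10; 52 ≥ -10 — holds

The relation holds at x = -5, so it is not a counterexample.

Answer: No, x = -5 is not a counterexample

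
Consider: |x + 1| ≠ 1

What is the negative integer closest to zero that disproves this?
Testing negative integers from -1 downward:
x = -1: LHS = |(-1) + 1| = |0| = 0; 0 ≠ 1 — holds
x = -2: LHS = |(-2) + 1| = |-1| = 1; 1 ≠ 1 — FAILS  ← closest negative counterexample to 0

Answer: x = -2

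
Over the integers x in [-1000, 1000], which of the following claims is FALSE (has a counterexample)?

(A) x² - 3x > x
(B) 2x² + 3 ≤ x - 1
(A) x = 0: LHS = 0² - 3·0 = 0; 0 > 0 — FAILS
(B) x = 0: LHS = 2·0² + 3 = 3, RHS = 0 - 1 = -1; 3 ≤ -1 — FAILS

Answer: Both A and B are false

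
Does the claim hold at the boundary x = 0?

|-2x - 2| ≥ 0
x = 0: LHS = |-2·0 - 2| = |-2| = 2; 2 ≥ 0 — holds

The relation is satisfied at x = 0.

Answer: Yes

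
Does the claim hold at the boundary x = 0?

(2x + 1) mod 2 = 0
x = 0: LHS = (2·0 + 1) mod 2 = 1 mod 2 = 1; 1 = 0 — FAILS

The relation fails at x = 0, so x = 0 is a counterexample.

Answer: No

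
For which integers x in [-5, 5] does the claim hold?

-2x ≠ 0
Holds for: {-5, -4, -3, -2, -1, 1, 2, 3, 4, 5}
Fails for: {0}

Answer: {-5, -4, -3, -2, -1, 1, 2, 3, 4, 5}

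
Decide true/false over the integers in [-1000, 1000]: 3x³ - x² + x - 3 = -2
The claim fails at x = 0:
x = 0: LHS = 3·0³ - 0² + 0 - 3 = -3; -3 = -2 — FAILS

Because a single integer refutes it, the statement is false.

Answer: False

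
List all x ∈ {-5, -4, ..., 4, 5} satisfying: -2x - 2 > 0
Holds for: {-5, -4, -3, -2}
Fails for: {-1, 0, 1, 2, 3, 4, 5}

Answer: {-5, -4, -3, -2}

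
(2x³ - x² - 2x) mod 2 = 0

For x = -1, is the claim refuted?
Substitute x = -1 into the relation:
x = -1: LHS = (2·(-1)³ - (-1)² - 2·(-1)) mod 2 = (-1) mod 2 = 1; 1 = 0 — FAILS

Since the claim fails at x = -1, this value is a counterexample.

Answer: Yes, x = -1 is a counterexample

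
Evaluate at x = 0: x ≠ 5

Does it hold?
x = 0: 0 ≠ 5 — holds

The relation is satisfied at x = 0.

Answer: Yes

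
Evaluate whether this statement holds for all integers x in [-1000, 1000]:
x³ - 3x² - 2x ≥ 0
The claim fails at x = 1:
x = 1: LHS = 1³ - 3·1² - 2·1 = -4; -4 ≥ 0 — FAILS

Because a single integer refutes it, the statement is false.

Answer: False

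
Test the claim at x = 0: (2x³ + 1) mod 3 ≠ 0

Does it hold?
x = 0: LHS = (2·0³ + 1) mod 3 = 1 mod 3 = 1; 1 ≠ 0 — holds

The relation is satisfied at x = 0.

Answer: Yes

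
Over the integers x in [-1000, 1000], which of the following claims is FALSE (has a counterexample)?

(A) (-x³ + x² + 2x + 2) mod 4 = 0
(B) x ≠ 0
(A) x = 0: LHS = (-0³ + 0² + 2·0 + 2) mod 4 = 2 mod 4 = 2; 2 = 0 — FAILS
(B) x = 0: 0 ≠ 0 — FAILS

Answer: Both A and B are false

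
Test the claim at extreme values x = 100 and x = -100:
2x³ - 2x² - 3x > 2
x = 100: LHS = 2·100³ - 2·100² - 3·100 = 1979700; 1979700 > 2 — holds
x = -100: LHS = 2·(-100)³ - 2·(-100)² - 3·(-100) = -2019700; -2019700 > 2 — FAILS

Answer: Partially: holds for x = 100, fails for x = -100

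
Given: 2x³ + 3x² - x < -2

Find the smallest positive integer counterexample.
Testing positive integers:
x = 1: LHS = 2·1³ + 3·1² - 1 = 4; 4 < -2 — FAILS  ← smallest positive counterexample

Answer: x = 1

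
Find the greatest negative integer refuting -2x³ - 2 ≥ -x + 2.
Testing negative integers from -1 downward:
x = -1: LHS = -2·(-1)³ - 2 = 0, RHS = -(-1) + 2 = 3; 0 ≥ 3 — FAILS  ← closest negative counterexample to 0

Answer: x = -1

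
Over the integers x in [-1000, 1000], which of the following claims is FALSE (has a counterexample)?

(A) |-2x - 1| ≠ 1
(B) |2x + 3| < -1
(A) x = 0: LHS = |-2·0 - 1| = |-1| = 1; 1 ≠ 1 — FAILS
(B) x = 0: LHS = |2·0 + 3| = |3| = 3; 3 < -1 — FAILS

Answer: Both A and B are false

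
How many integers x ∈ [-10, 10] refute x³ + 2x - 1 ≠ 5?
Track d = LHS − RHS over the integers in [-10, 10]. Equality would need d = 0, but d changes sign only between consecutive integers, jumping over 0:
x = 1: LHS = 1³ + 2·1 - 1 = 2; 2 ≠ 5 — holds  (d = -3)
x = 2: LHS = 2³ + 2·2 - 1 = 11; 11 ≠ 5 — holds  (d = 6)
Away from these crossings d keeps a constant sign, and checking every integer in [-10, 10] confirms d ≠ 0 throughout. Hence the two sides are never equal, so the relation holds for every integer in [-10, 10].

No counterexample appears in that range.

Answer: 0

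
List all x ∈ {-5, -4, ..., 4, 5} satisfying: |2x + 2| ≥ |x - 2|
Holds for: {-5, -4, 0, 1, 2, 3, 4, 5}
Fails for: {-3, -2, -1}

Answer: {-5, -4, 0, 1, 2, 3, 4, 5}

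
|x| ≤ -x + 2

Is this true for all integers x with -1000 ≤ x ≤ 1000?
The claim fails at x = 2:
x = 2: LHS = |2| = 2, RHS = -2 + 2 = 0; 2 ≤ 0 — FAILS

Because a single integer refutes it, the statement is false.

Answer: False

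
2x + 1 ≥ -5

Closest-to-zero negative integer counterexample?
Testing negative integers from -1 downward:
x = -1: LHS = 2·(-1) + 1 = -1; -1 ≥ -5 — holds
x = -2: LHS = 2·(-2) + 1 = -3; -3 ≥ -5 — holds
x = -3: LHS = 2·(-3) + 1 = -5; -5 ≥ -5 — holds
x = -4: LHS = 2·(-4) + 1 = -7; -7 ≥ -5 — FAILS  ← closest negative counterexample to 0

Answer: x = -4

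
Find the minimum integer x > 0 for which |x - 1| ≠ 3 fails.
Testing positive integers:
x = 1: LHS = |1 - 1| = |0| = 0; 0 ≠ 3 — holds
x = 2: LHS = |2 - 1| = |1| = 1; 1 ≠ 3 — holds
x = 3: LHS = |3 - 1| = |2| = 2; 2 ≠ 3 — holds
x = 4: LHS = |4 - 1| = |3| = 3; 3 ≠ 3 — FAILS  ← smallest positive counterexample

Answer: x = 4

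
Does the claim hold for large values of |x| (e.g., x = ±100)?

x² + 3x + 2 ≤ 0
x = 100: LHS = 100² + 3·100 + 2 = 10302; 10302 ≤ 0 — FAILS
x = -100: LHS = (-100)² + 3·(-100) + 2 = 9702; 9702 ≤ 0 — FAILS

Answer: No, fails for both x = 100 and x = -100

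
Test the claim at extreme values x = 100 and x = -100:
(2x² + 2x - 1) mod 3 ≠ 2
x = 100: LHS = (2·100² + 2·100 - 1) mod 3 = 20199 mod 3 = 0; 0 ≠ 2 — holds
x = -100: LHS = (2·(-100)² + 2·(-100) - 1) mod 3 = 19799 mod 3 = 2; 2 ≠ 2 — FAILS

Answer: Partially: holds for x = 100, fails for x = -100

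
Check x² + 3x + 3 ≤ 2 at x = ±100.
x = 100: LHS = 100² + 3·100 + 3 = 10303; 10303 ≤ 2 — FAILS
x = -100: LHS = (-100)² + 3·(-100) + 3 = 9703; 9703 ≤ 2 — FAILS

Answer: No, fails for both x = 100 and x = -100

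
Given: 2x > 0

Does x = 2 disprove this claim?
Substitute x = 2 into the relation:
x = 2: LHS = 2·2 = 4; 4 > 0 — holds

The claim holds here, so x = 2 is not a counterexample. (A counterexample exists elsewhere, e.g. x = 0.)

Answer: No, x = 2 is not a counterexample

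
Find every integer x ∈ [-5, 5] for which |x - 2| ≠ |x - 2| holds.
LHS − RHS = 0 at every integer in [-5, 5]; the two sides always agree. For instance:
x = -5: LHS = |(-5) - 2| = |-7| = 7, RHS = |(-5) - 2| = |-7| = 7; 7 ≠ 7 — FAILS
x = 0: LHS = |0 - 2| = |-2| = 2, RHS = |0 - 2| = |-2| = 2; 2 ≠ 2 — FAILS
x = 5: LHS = |5 - 2| = |3| = 3, RHS = |5 - 2| = |3| = 3; 3 ≠ 3 — FAILS
The sides are never unequal, so the claimed relation (≠) fails for every integer in [-5, 5].

Answer: None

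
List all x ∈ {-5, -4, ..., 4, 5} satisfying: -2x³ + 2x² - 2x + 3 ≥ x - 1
Holds for: {-5, -4, -3, -2, -1, 0, 1}
Fails for: {2, 3, 4, 5}

Answer: {-5, -4, -3, -2, -1, 0, 1}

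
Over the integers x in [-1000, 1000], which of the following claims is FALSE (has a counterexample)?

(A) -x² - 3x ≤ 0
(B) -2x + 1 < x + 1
(A) x = -1: LHS = -(-1)² - 3·(-1) = 2; 2 ≤ 0 — FAILS
(B) x = 0: LHS = -2·0 + 1 = 1, RHS = 0 + 1 = 1; 1 < 1 — FAILS

Answer: Both A and B are false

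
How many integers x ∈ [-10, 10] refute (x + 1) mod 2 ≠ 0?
Counterexamples in [-10, 10]: {-9, -7, -5, -3, -1, 1, 3, 5, 7, 9}.

Counting them gives 10 values.

Answer: 10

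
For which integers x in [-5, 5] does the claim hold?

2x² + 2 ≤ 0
Over all integers in [-5, 5], LHS − RHS is smallest at x = 0, where it equals 2:
x = 0: LHS = 2·0² + 2 = 2; 2 ≤ 0 — FAILS
At the ends of the range:
x = -5: LHS = 2·(-5)² + 2 = 52; 52 ≤ 0 — FAILS
x = 5: LHS = 2·5² + 2 = 52; 52 ≤ 0 — FAILS
Hence LHS − RHS is never zero or negative, i.e. LHS > RHS throughout, so the claimed relation (≤) fails for every integer in [-5, 5].

Answer: None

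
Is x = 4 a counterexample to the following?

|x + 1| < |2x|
Substitute x = 4 into the relation:
x = 4: LHS = |4 + 1| = |5| = 5, RHS = |2·4| = |8| = 8; 5 < 8 — holds

The claim holds here, so x = 4 is not a counterexample. (A counterexample exists elsewhere, e.g. x = 0.)

Answer: No, x = 4 is not a counterexample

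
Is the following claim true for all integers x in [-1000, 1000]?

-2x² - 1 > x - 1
The claim fails at x = 0:
x = 0: LHS = -2·0² - 1 = -1, RHS = 0 - 1 = -1; -1 > -1 — FAILS

Because a single integer refutes it, the statement is false.

Answer: False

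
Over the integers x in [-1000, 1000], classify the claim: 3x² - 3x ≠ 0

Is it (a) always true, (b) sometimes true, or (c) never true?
Holds at x = -1: LHS = 3·(-1)² - 3·(-1) = 6; 6 ≠ 0 — holds
Fails at x = 0: LHS = 3·0² - 3·0 = 0; 0 ≠ 0 — FAILS
It is satisfied by some integers in the range but not all.

Answer: Sometimes true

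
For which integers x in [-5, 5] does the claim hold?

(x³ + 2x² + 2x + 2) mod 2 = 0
Holds for: {-4, -2, 0, 2, 4}
Fails for: {-5, -3, -1, 1, 3, 5}

Answer: {-4, -2, 0, 2, 4}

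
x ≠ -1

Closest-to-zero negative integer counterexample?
Testing negative integers from -1 downward:
x = -1: -1 ≠ -1 — FAILS  ← closest negative counterexample to 0

Answer: x = -1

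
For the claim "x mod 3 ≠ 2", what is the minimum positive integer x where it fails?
Testing positive integers:
x = 1: LHS = 1 mod 3 = 1; 1 ≠ 2 — holds
x = 2: LHS = 2 mod 3 = 2; 2 ≠ 2 — FAILS  ← smallest positive counterexample

Answer: x = 2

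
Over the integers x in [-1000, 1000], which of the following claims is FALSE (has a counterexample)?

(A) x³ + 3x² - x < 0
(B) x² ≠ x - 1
(A) x = 0: LHS = 0³ + 3·0² - 0 = 0; 0 < 0 — FAILS

(B) Over all integers in [-1000, 1000], LHS − RHS is always positive; it is smallest at x = 0, where it equals 1:
x = 0: LHS = 0² = 0, RHS = 0 - 1 = -1; 0 ≠ -1 — holds
At the ends of the range:
x = -1000: LHS = (-1000)² = 1000000, RHS = (-1000) - 1 = -1001; 1000000 ≠ -1001 — holds
x = 1000: LHS = 1000² = 1000000, RHS = 1000 - 1 = 999; 1000000 ≠ 999 — holds
Hence LHS − RHS is never 0, i.e. the two sides are never equal, so the relation holds for every integer in [-1000, 1000].

Only (A) has a counterexample.

Answer: A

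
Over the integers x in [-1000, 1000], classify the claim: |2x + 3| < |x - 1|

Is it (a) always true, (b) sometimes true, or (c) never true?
Holds at x = -1: LHS = |2·(-1) + 3| = |1| = 1, RHS = |(-1) - 1| = |-2| = 2; 1 < 2 — holds
Fails at x = 0: LHS = |2·0 + 3| = |3| = 3, RHS = |0 - 1| = |-1| = 1; 3 < 1 — FAILS
It is satisfied by some integers in the range but not all.

Answer: Sometimes true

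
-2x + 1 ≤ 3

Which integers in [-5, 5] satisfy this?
Holds for: {-1, 0, 1, 2, 3, 4, 5}
Fails for: {-5, -4, -3, -2}

Answer: {-1, 0, 1, 2, 3, 4, 5}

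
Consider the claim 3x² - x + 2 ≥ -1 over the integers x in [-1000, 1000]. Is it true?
Over all integers in [-1000, 1000], LHS − RHS is smallest at x = 0, where it equals 3:
x = 0: LHS = 3·0² - 0 + 2 = 2; 2 ≥ -1 — holds
At the ends of the range:
x = -1000: LHS = 3·(-1000)² - (-1000) + 2 = 3001002; 3001002 ≥ -1 — holds
x = 1000: LHS = 3·1000² - 1000 + 2 = 2999002; 2999002 ≥ -1 — holds
Hence LHS − RHS is never negative, i.e. LHS ≥ RHS throughout, so the relation holds for every integer in [-1000, 1000].

No counterexample exists.

Answer: True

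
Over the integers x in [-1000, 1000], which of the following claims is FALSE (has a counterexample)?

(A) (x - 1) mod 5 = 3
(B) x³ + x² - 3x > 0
(A) x = 0: LHS = (0 - 1) mod 5 = (-1) mod 5 = 4; 4 = 3 — FAILS
(B) x = 0: LHS = 0³ + 0² - 3·0 = 0; 0 > 0 — FAILS

Answer: Both A and B are false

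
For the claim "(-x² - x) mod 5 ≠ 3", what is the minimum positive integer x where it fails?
Testing positive integers:
x = 1: LHS = (-1² - 1) mod 5 = (-2) mod 5 = 3; 3 ≠ 3 — FAILS  ← smallest positive counterexample

Answer: x = 1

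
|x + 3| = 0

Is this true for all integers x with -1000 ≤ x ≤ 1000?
The claim fails at x = 0:
x = 0: LHS = |0 + 3| = |3| = 3; 3 = 0 — FAILS

Because a single integer refutes it, the statement is false.

Answer: False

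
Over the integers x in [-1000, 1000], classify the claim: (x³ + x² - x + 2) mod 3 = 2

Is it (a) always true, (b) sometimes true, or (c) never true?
Holds at x = 0: LHS = (0³ + 0² - 0 + 2) mod 3 = 2 mod 3 = 2; 2 = 2 — holds
Fails at x = 1: LHS = (1³ + 1² - 1 + 2) mod 3 = 3 mod 3 = 0; 0 = 2 — FAILS
It is satisfied by some integers in the range but not all.

Answer: Sometimes true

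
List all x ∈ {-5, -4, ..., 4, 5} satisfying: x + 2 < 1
Holds for: {-5, -4, -3, -2}
Fails for: {-1, 0, 1, 2, 3, 4, 5}

Answer: {-5, -4, -3, -2}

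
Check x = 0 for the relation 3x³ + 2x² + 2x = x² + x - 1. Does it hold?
x = 0: LHS = 3·0³ + 2·0² + 2·0 = 0, RHS = 0² + 0 - 1 = -1; 0 = -1 — FAILS

The relation fails at x = 0, so x = 0 is a counterexample.

Answer: No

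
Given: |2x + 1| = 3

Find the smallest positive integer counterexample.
Testing positive integers:
x = 1: LHS = |2·1 + 1| = |3| = 3; 3 = 3 — holds
x = 2: LHS = |2·2 + 1| = |5| = 5; 5 = 3 — FAILS  ← smallest positive counterexample

Answer: x = 2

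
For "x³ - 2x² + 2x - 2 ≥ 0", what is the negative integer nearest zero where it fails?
Testing negative integers from -1 downward:
x = -1: LHS = (-1)³ - 2·(-1)² + 2·(-1) - 2 = -7; -7 ≥ 0 — FAILS  ← closest negative counterexample to 0

Answer: x = -1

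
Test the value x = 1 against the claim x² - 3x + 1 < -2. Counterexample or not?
Substitute x = 1 into the relation:
x = 1: LHS = 1² - 3·1 + 1 = -1; -1 < -2 — FAILS

Since the claim fails at x = 1, this value is a counterexample.

Answer: Yes, x = 1 is a counterexample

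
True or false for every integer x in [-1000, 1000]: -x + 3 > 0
The claim fails at x = 3:
x = 3: LHS = -3 + 3 = 0; 0 > 0 — FAILS

Because a single integer refutes it, the statement is false.

Answer: False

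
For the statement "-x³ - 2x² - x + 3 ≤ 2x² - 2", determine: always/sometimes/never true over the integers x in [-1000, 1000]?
Holds at x = 1: LHS = -1³ - 2·1² - 1 + 3 = -1, RHS = 2·1² - 2 = 0; -1 ≤ 0 — holds
Fails at x = 0: LHS = -0³ - 2·0² - 0 + 3 = 3, RHS = 2·0² - 2 = -2; 3 ≤ -2 — FAILS
It is satisfied by some integers in the range but not all.

Answer: Sometimes true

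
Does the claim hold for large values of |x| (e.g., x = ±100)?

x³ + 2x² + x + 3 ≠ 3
x = 100: LHS = 100³ + 2·100² + 100 + 3 = 1020103; 1020103 ≠ 3 — holds
x = -100: LHS = (-100)³ + 2·(-100)² + (-100) + 3 = -980097; -980097 ≠ 3 — holds

Answer: Yes, holds for both x = 100 and x = -100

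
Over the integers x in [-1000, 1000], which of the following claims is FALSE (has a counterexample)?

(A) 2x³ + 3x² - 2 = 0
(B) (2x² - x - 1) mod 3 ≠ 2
(A) x = 0: LHS = 2·0³ + 3·0² - 2 = -2; -2 = 0 — FAILS
(B) x = 0: LHS = (2·0² - 0 - 1) mod 3 = (-1) mod 3 = 2; 2 ≠ 2 — FAILS

Answer: Both A and B are false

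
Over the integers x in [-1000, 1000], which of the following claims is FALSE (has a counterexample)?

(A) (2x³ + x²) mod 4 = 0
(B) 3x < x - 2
(A) x = 1: LHS = (2·1³ + 1²) mod 4 = 3 mod 4 = 3; 3 = 0 — FAILS
(B) x = 0: LHS = 3·0 = 0, RHS = 0 - 2 = -2; 0 < -2 — FAILS

Answer: Both A and B are false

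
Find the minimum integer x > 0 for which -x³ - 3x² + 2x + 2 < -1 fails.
Testing positive integers:
x = 1: LHS = -1³ - 3·1² + 2·1 + 2 = 0; 0 < -1 — FAILS  ← smallest positive counterexample

Answer: x = 1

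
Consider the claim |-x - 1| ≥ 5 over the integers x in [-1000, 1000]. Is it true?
The claim fails at x = 0:
x = 0: LHS = |-0 - 1| = |-1| = 1; 1 ≥ 5 — FAILS

Because a single integer refutes it, the statement is false.

Answer: False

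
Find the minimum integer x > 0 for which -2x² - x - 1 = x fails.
Testing positive integers:
x = 1: LHS = -2·1² - 1 - 1 = -4; -4 = 1 — FAILS  ← smallest positive counterexample

Answer: x = 1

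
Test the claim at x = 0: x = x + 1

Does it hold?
x = 0: RHS = 0 + 1 = 1; 0 = 1 — FAILS

The relation fails at x = 0, so x = 0 is a counterexample.

Answer: No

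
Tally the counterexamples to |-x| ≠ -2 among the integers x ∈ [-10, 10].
An absolute value is never negative, so the left side is ≥ 0 for every x, while the right side is -2. Tightest case in [-10, 10] is x = 0:
x = 0: LHS = |-0| = |0| = 0; 0 ≠ -2 — holds
Hence LHS − RHS is never 0, i.e. the two sides are never equal, so the relation holds for every integer in [-10, 10].

No counterexample appears in that range.

Answer: 0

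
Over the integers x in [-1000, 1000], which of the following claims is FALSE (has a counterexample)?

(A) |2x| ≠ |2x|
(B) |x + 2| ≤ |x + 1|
(A) x = 0: LHS = |2·0| = |0| = 0, RHS = |2·0| = |0| = 0; 0 ≠ 0 — FAILS
(B) x = 0: LHS = |0 + 2| = |2| = 2, RHS = |0 + 1| = |1| = 1; 2 ≤ 1 — FAILS

Answer: Both A and B are false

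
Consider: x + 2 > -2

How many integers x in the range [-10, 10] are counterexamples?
Counterexamples in [-10, 10]: {-10, -9, -8, -7, -6, -5, -4}.

Counting them gives 7 values.

Answer: 7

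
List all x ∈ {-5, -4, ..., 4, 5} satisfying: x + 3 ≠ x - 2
Over all integers in [-5, 5], LHS − RHS is always positive; it is smallest at x = 0, where it equals 5:
x = 0: LHS = 0 + 3 = 3, RHS = 0 - 2 = -2; 3 ≠ -2 — holds
At the ends of the range:
x = -5: LHS = (-5) + 3 = -2, RHS = (-5) - 2 = -7; -2 ≠ -7 — holds
x = 5: LHS = 5 + 3 = 8, RHS = 5 - 2 = 3; 8 ≠ 3 — holds
Hence LHS − RHS is never 0, i.e. the two sides are never equal, so the relation holds for every integer in [-5, 5].

Answer: All integers in [-5, 5]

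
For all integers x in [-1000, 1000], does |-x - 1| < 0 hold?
The claim fails at x = 0:
x = 0: LHS = |-0 - 1| = |-1| = 1; 1 < 0 — FAILS

Because a single integer refutes it, the statement is false.

Answer: False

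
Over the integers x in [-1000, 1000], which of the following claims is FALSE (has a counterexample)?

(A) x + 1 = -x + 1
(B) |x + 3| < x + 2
(A) x = 1: LHS = 1 + 1 = 2, RHS = -1 + 1 = 0; 2 = 0 — FAILS
(B) x = 0: LHS = |0 + 3| = |3| = 3, RHS = 0 + 2 = 2; 3 < 2 — FAILS

Answer: Both A and B are false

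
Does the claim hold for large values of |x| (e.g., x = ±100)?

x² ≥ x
x = 100: LHS = 100² = 10000; 10000 ≥ 100 — holds
x = -100: LHS = (-100)² = 10000; 10000 ≥ -100 — holds

Answer: Yes, holds for both x = 100 and x = -100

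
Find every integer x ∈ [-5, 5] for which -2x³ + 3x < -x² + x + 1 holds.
Holds for: {0, 2, 3, 4, 5}
Fails for: {-5, -4, -3, -2, -1, 1}

Answer: {0, 2, 3, 4, 5}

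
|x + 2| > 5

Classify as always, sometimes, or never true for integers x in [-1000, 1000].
Holds at x = 4: LHS = |4 + 2| = |6| = 6; 6 > 5 — holds
Fails at x = 0: LHS = |0 + 2| = |2| = 2; 2 > 5 — FAILS
It is satisfied by some integers in the range but not all.

Answer: Sometimes true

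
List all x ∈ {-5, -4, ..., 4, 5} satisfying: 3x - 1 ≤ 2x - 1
Holds for: {-5, -4, -3, -2, -1, 0}
Fails for: {1, 2, 3, 4, 5}

Answer: {-5, -4, -3, -2, -1, 0}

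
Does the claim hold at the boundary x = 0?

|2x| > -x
x = 0: LHS = |2·0| = |0| = 0, RHS = -0 = 0; 0 > 0 — FAILS

The relation fails at x = 0, so x = 0 is a counterexample.

Answer: No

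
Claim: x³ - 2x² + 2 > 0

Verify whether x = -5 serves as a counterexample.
Substitute x = -5 into the relation:
x = -5: LHS = (-5)³ - 2·(-5)² + 2 = -173; -173 > 0 — FAILS

Since the claim fails at x = -5, this value is a counterexample.

Answer: Yes, x = -5 is a counterexample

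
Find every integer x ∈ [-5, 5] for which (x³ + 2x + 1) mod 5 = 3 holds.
Holds for: {-3, -1, 2, 4}
Fails for: {-5, -4, -2, 0, 1, 3, 5}

Answer: {-3, -1, 2, 4}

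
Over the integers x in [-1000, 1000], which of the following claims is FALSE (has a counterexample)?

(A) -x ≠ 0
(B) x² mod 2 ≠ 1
(A) x = 0: LHS = -0 = 0; 0 ≠ 0 — FAILS
(B) x = 1: LHS = (1²) mod 2 = 1 mod 2 = 1; 1 ≠ 1 — FAILS

Answer: Both A and B are false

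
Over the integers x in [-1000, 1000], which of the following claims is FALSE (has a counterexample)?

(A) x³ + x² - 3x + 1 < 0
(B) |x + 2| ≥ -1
(A) x = 0: LHS = 0³ + 0² - 3·0 + 1 = 1; 1 < 0 — FAILS

(B) An absolute value is never negative, so the left side is ≥ 0 for every x, while the right side is -1. Tightest case in [-1000, 1000] is x = -2:
x = -2: LHS = |(-2) + 2| = |0| = 0; 0 ≥ -1 — holds
Hence LHS − RHS is never negative, i.e. LHS ≥ RHS throughout, so the relation holds for every integer in [-1000, 1000].

Only (A) has a counterexample.

Answer: A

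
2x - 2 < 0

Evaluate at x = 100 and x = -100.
x = 100: LHS = 2·100 - 2 = 198; 198 < 0 — FAILS
x = -100: LHS = 2·(-100) - 2 = -202; -202 < 0 — holds

Answer: Partially: fails for x = 100, holds for x = -100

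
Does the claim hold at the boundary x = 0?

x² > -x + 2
x = 0: LHS = 0² = 0, RHS = -0 + 2 = 2; 0 > 2 — FAILS

The relation fails at x = 0, so x = 0 is a counterexample.

Answer: No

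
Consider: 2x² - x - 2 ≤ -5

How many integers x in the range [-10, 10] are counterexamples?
Counterexamples in [-10, 10]: {-10, -9, -8, -7, -6, -5, -4, -3, -2, -1, 0, 1, 2, 3, 4, 5, 6, 7, 8, 9, 10}.

Counting them gives 21 values.

Answer: 21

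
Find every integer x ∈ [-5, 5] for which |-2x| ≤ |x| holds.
Holds for: {0}
Fails for: {-5, -4, -3, -2, -1, 1, 2, 3, 4, 5}

Answer: {0}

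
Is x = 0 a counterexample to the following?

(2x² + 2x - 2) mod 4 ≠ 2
Substitute x = 0 into the relation:
x = 0: LHS = (2·0² + 2·0 - 2) mod 4 = (-2) mod 4 = 2; 2 ≠ 2 — FAILS

Since the claim fails at x = 0, this value is a counterexample.

Answer: Yes, x = 0 is a counterexample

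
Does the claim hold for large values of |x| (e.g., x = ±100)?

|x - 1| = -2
x = 100: LHS = |100 - 1| = |99| = 99; 99 = -2 — FAILS
x = -100: LHS = |(-100) - 1| = |-101| = 101; 101 = -2 — FAILS

Answer: No, fails for both x = 100 and x = -100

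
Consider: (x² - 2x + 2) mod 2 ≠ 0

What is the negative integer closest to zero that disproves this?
Testing negative integers from -1 downward:
x = -1: LHS = ((-1)² - 2·(-1) + 2) mod 2 = 5 mod 2 = 1; 1 ≠ 0 — holds
x = -2: LHS = ((-2)² - 2·(-2) + 2) mod 2 = 10 mod 2 = 0; 0 ≠ 0 — FAILS  ← closest negative counterexample to 0

Answer: x = -2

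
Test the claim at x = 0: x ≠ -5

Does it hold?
x = 0: 0 ≠ -5 — holds

The relation is satisfied at x = 0.

Answer: Yes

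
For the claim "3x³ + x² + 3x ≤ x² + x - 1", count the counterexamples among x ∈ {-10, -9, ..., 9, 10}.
Counterexamples in [-10, 10]: {0, 1, 2, 3, 4, 5, 6, 7, 8, 9, 10}.

Counting them gives 11 values.

Answer: 11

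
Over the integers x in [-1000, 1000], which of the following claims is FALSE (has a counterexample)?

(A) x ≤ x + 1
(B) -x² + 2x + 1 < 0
(A) Over all integers in [-1000, 1000], LHS − RHS is largest at x = 0, where it equals -1:
x = 0: RHS = 0 + 1 = 1; 0 ≤ 1 — holds
At the ends of the range:
x = -1000: RHS = (-1000) + 1 = -999; -1000 ≤ -999 — holds
x = 1000: RHS = 1000 + 1 = 1001; 1000 ≤ 1001 — holds
Hence LHS − RHS is never positive, i.e. LHS ≤ RHS throughout, so the relation holds for every integer in [-1000, 1000].

(B) x = 0: LHS = -0² + 2·0 + 1 = 1; 1 < 0 — FAILS

Only (B) has a counterexample.

Answer: B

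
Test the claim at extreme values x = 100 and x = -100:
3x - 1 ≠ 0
x = 100: LHS = 3·100 - 1 = 299; 299 ≠ 0 — holds
x = -100: LHS = 3·(-100) - 1 = -301; -301 ≠ 0 — holds

Answer: Yes, holds for both x = 100 and x = -100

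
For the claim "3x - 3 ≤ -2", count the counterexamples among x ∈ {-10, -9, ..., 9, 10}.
Counterexamples in [-10, 10]: {1, 2, 3, 4, 5, 6, 7, 8, 9, 10}.

Counting them gives 10 values.

Answer: 10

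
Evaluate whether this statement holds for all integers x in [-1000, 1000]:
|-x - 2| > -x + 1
The claim fails at x = -1:
x = -1: LHS = |-(-1) - 2| = |-1| = 1, RHS = -(-1) + 1 = 2; 1 > 2 — FAILS

Because a single integer refutes it, the statement is false.

Answer: False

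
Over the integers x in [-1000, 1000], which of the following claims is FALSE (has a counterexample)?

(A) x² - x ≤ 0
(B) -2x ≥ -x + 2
(A) x = -1: LHS = (-1)² - (-1) = 2; 2 ≤ 0 — FAILS
(B) x = 0: LHS = -2·0 = 0, RHS = -0 + 2 = 2; 0 ≥ 2 — FAILS

Answer: Both A and B are false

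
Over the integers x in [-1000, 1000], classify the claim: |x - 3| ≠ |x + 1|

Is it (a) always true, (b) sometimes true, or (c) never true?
Holds at x = 0: LHS = |0 - 3| = |-3| = 3, RHS = |0 + 1| = |1| = 1; 3 ≠ 1 — holds
Fails at x = 1: LHS = |1 - 3| = |-2| = 2, RHS = |1 + 1| = |2| = 2; 2 ≠ 2 — FAILS
It is satisfied by some integers in the range but not all.

Answer: Sometimes true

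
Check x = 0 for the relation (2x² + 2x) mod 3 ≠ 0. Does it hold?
x = 0: LHS = (2·0² + 2·0) mod 3 = 0 mod 3 = 0; 0 ≠ 0 — FAILS

The relation fails at x = 0, so x = 0 is a counterexample.

Answer: No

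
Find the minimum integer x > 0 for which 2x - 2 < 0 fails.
Testing positive integers:
x = 1: LHS = 2·1 - 2 = 0; 0 < 0 — FAILS  ← smallest positive counterexample

Answer: x = 1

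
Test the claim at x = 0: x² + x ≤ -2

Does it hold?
x = 0: LHS = 0² + 0 = 0; 0 ≤ -2 — FAILS

The relation fails at x = 0, so x = 0 is a counterexample.

Answer: No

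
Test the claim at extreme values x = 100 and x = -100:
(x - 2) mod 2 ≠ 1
x = 100: LHS = (100 - 2) mod 2 = 98 mod 2 = 0; 0 ≠ 1 — holds
x = -100: LHS = ((-100) - 2) mod 2 = (-102) mod 2 = 0; 0 ≠ 1 — holds

Answer: Yes, holds for both x = 100 and x = -100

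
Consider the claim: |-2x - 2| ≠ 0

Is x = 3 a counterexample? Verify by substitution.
Substitute x = 3 into the relation:
x = 3: LHS = |-2·3 - 2| = |-8| = 8; 8 ≠ 0 — holds

The claim holds here, so x = 3 is not a counterexample. (A counterexample exists elsewhere, e.g. x = -1.)

Answer: No, x = 3 is not a counterexample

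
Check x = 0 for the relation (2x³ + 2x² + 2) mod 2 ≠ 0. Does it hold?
x = 0: LHS = (2·0³ + 2·0² + 2) mod 2 = 2 mod 2 = 0; 0 ≠ 0 — FAILS

The relation fails at x = 0, so x = 0 is a counterexample.

Answer: No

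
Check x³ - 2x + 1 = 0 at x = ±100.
x = 100: LHS = 100³ - 2·100 + 1 = 999801; 999801 = 0 — FAILS
x = -100: LHS = (-100)³ - 2·(-100) + 1 = -999799; -999799 = 0 — FAILS

Answer: No, fails for both x = 100 and x = -100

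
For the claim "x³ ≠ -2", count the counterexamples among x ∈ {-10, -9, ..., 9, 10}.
Track d = LHS − RHS over the integers in [-10, 10]. Equality would need d = 0, but d changes sign only between consecutive integers, jumping over 0:
x = -2: LHS = (-2)³ = -8; -8 ≠ -2 — holds  (d = -6)
x = -1: LHS = (-1)³ = -1; -1 ≠ -2 — holds  (d = 1)
Away from these crossings d keeps a constant sign, and checking every integer in [-10, 10] confirms d ≠ 0 throughout. Hence the two sides are never equal, so the relation holds for every integer in [-10, 10].

No counterexample appears in that range.

Answer: 0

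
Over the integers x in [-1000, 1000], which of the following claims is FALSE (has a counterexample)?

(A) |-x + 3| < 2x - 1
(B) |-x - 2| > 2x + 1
(A) x = 0: LHS = |-0 + 3| = |3| = 3, RHS = 2·0 - 1 = -1; 3 < -1 — FAILS
(B) x = 1: LHS = |-1 - 2| = |-3| = 3, RHS = 2·1 + 1 = 3; 3 > 3 — FAILS

Answer: Both A and B are false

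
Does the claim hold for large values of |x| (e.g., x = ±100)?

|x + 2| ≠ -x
x = 100: LHS = |100 + 2| = |102| = 102; 102 ≠ -100 — holds
x = -100: LHS = |(-100) + 2| = |-98| = 98, RHS = -(-100) = 100; 98 ≠ 100 — holds

Answer: Yes, holds for both x = 100 and x = -100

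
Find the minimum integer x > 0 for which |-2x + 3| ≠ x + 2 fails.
Testing positive integers:
x = 1: LHS = |-2·1 + 3| = |1| = 1, RHS = 1 + 2 = 3; 1 ≠ 3 — holds
x = 2: LHS = |-2·2 + 3| = |-1| = 1, RHS = 2 + 2 = 4; 1 ≠ 4 — holds
x = 3: LHS = |-2·3 + 3| = |-3| = 3, RHS = 3 + 2 = 5; 3 ≠ 5 — holds
x = 4: LHS = |-2·4 + 3| = |-5| = 5, RHS = 4 + 2 = 6; 5 ≠ 6 — holds
x = 5: LHS = |-2·5 + 3| = |-7| = 7, RHS = 5 + 2 = 7; 7 ≠ 7 — FAILS  ← smallest positive counterexample

Answer: x = 5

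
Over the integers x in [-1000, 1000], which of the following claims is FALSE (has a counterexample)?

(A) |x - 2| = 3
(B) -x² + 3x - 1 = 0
(A) x = 0: LHS = |0 - 2| = |-2| = 2; 2 = 3 — FAILS
(B) x = 0: LHS = -0² + 3·0 - 1 = -1; -1 = 0 — FAILS

Answer: Both A and B are false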